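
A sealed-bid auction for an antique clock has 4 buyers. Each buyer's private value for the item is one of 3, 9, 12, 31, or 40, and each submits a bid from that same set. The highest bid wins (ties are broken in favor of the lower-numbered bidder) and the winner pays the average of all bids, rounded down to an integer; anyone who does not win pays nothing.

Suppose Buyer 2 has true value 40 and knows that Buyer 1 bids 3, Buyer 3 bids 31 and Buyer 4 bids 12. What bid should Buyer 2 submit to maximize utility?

31

Bid 3: loses, pays 0, utility 0.
Bid 9: loses, pays 0, utility 0.
Bid 12: loses, pays 0, utility 0.
Bid 31: wins, pays 19, utility 40 - 19 = 21.
Bid 40: wins, pays 21, utility 40 - 21 = 19.
The best choice is 31 with utility 21.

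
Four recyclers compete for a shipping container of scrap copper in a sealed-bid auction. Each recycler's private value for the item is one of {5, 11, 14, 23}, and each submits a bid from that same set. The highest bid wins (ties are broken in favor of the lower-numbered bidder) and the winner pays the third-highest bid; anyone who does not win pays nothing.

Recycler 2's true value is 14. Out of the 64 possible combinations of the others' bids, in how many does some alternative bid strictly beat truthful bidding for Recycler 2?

12

Others bid (5, 5, 23): truth gives 0; bid 23 gives 9 > 0. Violating.
Others bid (5, 11, 23): truth gives 0; bid 23 gives 3 > 0. Violating.
Others bid (5, 23, 5): truth gives 0; bid 23 gives 9 > 0. Violating.
Others bid (5, 23, 11): truth gives 0; bid 23 gives 3 > 0. Violating.
Others bid (5, 5, 5): truth gives 9; no alternative beats it.
Others bid (5, 5, 11): truth gives 9; no alternative beats it.
(Checking all 64 profiles: 12 have a profitable deviation, 52 do not.)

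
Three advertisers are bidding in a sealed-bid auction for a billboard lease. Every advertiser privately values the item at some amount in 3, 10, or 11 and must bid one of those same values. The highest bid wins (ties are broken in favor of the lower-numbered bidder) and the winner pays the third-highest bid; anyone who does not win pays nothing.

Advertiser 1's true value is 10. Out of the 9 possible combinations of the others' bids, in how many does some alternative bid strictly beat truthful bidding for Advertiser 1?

Others bid (3, 11): truth gives 0; bid 11 gives 7 > 0. Violating.
Others bid (11, 3): truth gives 0; bid 11 gives 7 > 0. Violating.
Others bid (3, 3): truth gives 7; no alternative beats it.
Others bid (3, 10): truth gives 7; no alternative beats it.
(Checking all 9 profiles: 2 have a profitable deviation, 7 do not.)

2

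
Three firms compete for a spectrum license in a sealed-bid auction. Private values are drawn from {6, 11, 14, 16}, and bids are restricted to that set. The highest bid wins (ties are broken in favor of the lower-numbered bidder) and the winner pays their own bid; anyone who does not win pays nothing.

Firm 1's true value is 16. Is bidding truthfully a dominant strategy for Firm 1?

Consider the case where Firm 2 bids 6 and Firm 3 bids 6.
Truthful bid 16: wins, pays 16, utility 16 - 16 = 0.
Bid 6 instead: wins, pays 6, utility 16 - 6 = 10.
Since 10 > 0, bidding 6 is strictly better here, so truthful bidding is not dominant.

No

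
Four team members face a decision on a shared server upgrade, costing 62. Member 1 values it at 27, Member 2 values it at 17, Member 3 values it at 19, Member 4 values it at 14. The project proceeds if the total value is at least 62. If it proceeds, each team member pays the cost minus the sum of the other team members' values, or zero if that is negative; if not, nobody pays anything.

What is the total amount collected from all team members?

Total value 77 ≥ cost 62, so it is built.
Member 1: others sum to 50; max(0, 62 - 50) = 12.
Member 2: others sum to 60; max(0, 62 - 60) = 2.
Member 3: others sum to 58; max(0, 62 - 58) = 4.
Member 4: others sum to 63; max(0, 62 - 63) = 0.
Total collected = 12 + 2 + 4 + 0 = 18.

18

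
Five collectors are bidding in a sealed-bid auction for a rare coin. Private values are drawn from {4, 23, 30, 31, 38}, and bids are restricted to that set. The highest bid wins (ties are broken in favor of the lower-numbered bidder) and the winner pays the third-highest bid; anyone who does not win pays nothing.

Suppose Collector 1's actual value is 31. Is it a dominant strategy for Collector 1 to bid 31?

No

Consider the case where Collector 2 bids 4, Collector 3 bids 4, Collector 4 bids 4 and Collector 5 bids 38.
Truthful bid 31: loses, pays 0, utility 0.
Bid 38 instead: wins, pays 4, utility 31 - 4 = 27.
Since 27 > 0, bidding 38 is strictly better here, so truthful bidding is not dominant.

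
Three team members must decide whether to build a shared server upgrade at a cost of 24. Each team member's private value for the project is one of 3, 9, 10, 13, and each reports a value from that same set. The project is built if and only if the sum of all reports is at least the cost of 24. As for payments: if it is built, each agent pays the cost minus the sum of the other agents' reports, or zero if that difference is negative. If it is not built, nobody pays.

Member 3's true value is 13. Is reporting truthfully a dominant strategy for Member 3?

Check each profile of the others' reports and compare truth against every alternative report.
Others report (3, 10): truth gives 2, best alternative gives 0.
Others report (10, 3): truth gives 2, best alternative gives 0.
Others report (3, 9): truth gives 1, best alternative gives 0.
Others report (9, 3): truth gives 1, best alternative gives 0.
Others report (13, 13): truth gives 13, best alternative gives 13.
Others report (10, 13): truth gives 12, best alternative gives 12.
(Remaining 10 profiles checked similarly; truth is weakly best in each.)
In every case the truthful report is at least as good as any alternative, so it is a dominant strategy.

Yes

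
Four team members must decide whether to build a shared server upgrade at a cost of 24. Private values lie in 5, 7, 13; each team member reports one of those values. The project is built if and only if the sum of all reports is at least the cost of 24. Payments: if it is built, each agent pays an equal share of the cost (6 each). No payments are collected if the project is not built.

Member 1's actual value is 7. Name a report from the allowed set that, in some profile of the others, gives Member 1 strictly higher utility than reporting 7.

13

Suppose Member 2 reports 5, Member 3 reports 5 and Member 4 reports 5.
Report 7: project not built, utility 0.
Report 13: project built, pays 6, utility 7 - 6 = 1.
So reporting 13 beats truth here (1 > 0).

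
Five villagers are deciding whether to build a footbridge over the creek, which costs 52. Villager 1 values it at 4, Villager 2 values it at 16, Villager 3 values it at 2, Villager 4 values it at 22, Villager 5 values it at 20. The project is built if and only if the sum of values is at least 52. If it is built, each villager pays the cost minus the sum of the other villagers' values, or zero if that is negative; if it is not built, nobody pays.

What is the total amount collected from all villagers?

22

Total value 64 ≥ cost 52, so it is built.
Villager 1: others sum to 60; max(0, 52 - 60) = 0.
Villager 2: others sum to 48; max(0, 52 - 48) = 4.
Villager 3: others sum to 62; max(0, 52 - 62) = 0.
Villager 4: others sum to 42; max(0, 52 - 42) = 10.
Villager 5: others sum to 44; max(0, 52 - 44) = 8.
Total collected = 0 + 4 + 0 + 10 + 8 = 22.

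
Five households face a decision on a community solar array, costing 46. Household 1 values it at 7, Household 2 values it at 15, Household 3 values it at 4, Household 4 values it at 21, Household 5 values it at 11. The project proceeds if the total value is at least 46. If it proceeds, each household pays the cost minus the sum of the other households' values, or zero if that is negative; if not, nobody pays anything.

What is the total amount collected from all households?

Total value 58 ≥ cost 46, so it is built.
Household 1: others sum to 51; max(0, 46 - 51) = 0.
Household 2: others sum to 43; max(0, 46 - 43) = 3.
Household 3: others sum to 54; max(0, 46 - 54) = 0.
Household 4: others sum to 37; max(0, 46 - 37) = 9.
Household 5: others sum to 47; max(0, 46 - 47) = 0.
Total collected = 0 + 3 + 0 + 9 + 0 = 12.

12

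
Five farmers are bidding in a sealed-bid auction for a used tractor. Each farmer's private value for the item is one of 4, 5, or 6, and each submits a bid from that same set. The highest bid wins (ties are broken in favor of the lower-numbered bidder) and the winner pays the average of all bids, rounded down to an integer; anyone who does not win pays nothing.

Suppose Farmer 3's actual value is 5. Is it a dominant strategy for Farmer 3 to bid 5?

No

Consider the case where Farmer 1 bids 4, Farmer 2 bids 4, Farmer 4 bids 4 and Farmer 5 bids 6.
Truthful bid 5: loses, pays 0, utility 0.
Bid 6 instead: wins, pays 4, utility 5 - 4 = 1.
Since 1 > 0, bidding 6 is strictly better here, so truthful bidding is not dominant.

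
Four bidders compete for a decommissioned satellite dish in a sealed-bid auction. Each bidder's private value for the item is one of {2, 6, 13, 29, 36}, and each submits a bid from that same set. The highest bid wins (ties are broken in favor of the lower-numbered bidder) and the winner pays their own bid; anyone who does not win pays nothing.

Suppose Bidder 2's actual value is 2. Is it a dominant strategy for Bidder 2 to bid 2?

Check each profile of the others' bids and compare truth against every alternative bid.
Others bid (2, 2, 2): truth gives 0, best alternative gives -4.
Others bid (2, 2, 6): truth gives 0, best alternative gives -4.
Others bid (2, 6, 2): truth gives 0, best alternative gives -4.
Others bid (2, 6, 6): truth gives 0, best alternative gives -4.
Others bid (2, 2, 13): truth gives 0, best alternative gives 0.
Others bid (2, 2, 29): truth gives 0, best alternative gives 0.
(Remaining 119 profiles checked similarly; truth is weakly best in each.)
In every case the truthful bid is at least as good as any alternative, so it is a dominant strategy.

Yes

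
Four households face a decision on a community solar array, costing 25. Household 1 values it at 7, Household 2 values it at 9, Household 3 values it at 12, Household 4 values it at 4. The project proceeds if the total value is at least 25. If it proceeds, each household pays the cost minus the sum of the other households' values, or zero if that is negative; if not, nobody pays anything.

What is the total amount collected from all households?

7

Total value 32 ≥ cost 25, so it is built.
Household 1: others sum to 25; max(0, 25 - 25) = 0.
Household 2: others sum to 23; max(0, 25 - 23) = 2.
Household 3: others sum to 20; max(0, 25 - 20) = 5.
Household 4: others sum to 28; max(0, 25 - 28) = 0.
Total collected = 0 + 2 + 5 + 0 = 7.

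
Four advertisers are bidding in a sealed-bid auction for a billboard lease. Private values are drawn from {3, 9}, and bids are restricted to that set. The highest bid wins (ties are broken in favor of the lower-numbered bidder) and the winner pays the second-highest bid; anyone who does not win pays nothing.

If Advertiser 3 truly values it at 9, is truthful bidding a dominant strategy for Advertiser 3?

Yes

Check each profile of the others' bids and compare truth against every alternative bid.
Others bid (3, 3, 3): truth gives 6, best alternative gives 0.
Others bid (3, 3, 9): truth gives 0, best alternative gives 0.
Others bid (3, 9, 3): truth gives 0, best alternative gives 0.
Others bid (3, 9, 9): truth gives 0, best alternative gives 0.
Others bid (9, 3, 3): truth gives 0, best alternative gives 0.
Others bid (9, 3, 9): truth gives 0, best alternative gives 0.
(Remaining 2 profiles checked similarly; truth is weakly best in each.)
In every case the truthful bid is at least as good as any alternative, so it is a dominant strategy.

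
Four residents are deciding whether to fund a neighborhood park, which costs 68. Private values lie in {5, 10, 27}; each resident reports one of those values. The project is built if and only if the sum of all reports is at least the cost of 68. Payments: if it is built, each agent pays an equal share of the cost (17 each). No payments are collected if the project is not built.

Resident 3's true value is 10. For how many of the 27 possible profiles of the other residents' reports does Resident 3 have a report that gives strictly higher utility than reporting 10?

Others report (5, 27, 27): truth gives -7; report 5 gives 0 > -7. Violating.
Others report (27, 5, 27): truth gives -7; report 5 gives 0 > -7. Violating.
Others report (27, 27, 5): truth gives -7; report 5 gives 0 > -7. Violating.
Others report (5, 5, 5): truth gives 0; no alternative beats it.
Others report (5, 5, 10): truth gives 0; no alternative beats it.
(Checking all 27 profiles: 3 have a profitable deviation, 24 do not.)

3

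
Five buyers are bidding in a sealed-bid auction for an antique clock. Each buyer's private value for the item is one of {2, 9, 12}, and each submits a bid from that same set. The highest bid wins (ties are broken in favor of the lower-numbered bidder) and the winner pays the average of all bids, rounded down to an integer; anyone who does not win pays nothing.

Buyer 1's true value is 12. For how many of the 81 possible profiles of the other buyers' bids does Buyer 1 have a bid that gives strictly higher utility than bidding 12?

9

Others bid (2, 2, 2, 2): truth gives 8; bid 2 gives 10 > 8. Violating.
Others bid (2, 2, 2, 9): truth gives 7; bid 9 gives 8 > 7. Violating.
Others bid (2, 2, 9, 2): truth gives 7; bid 9 gives 8 > 7. Violating.
Others bid (2, 9, 2, 2): truth gives 7; bid 9 gives 8 > 7. Violating.
Others bid (2, 2, 2, 12): truth gives 6; no alternative beats it.
Others bid (2, 2, 9, 9): truth gives 6; no alternative beats it.
(Checking all 81 profiles: 9 have a profitable deviation, 72 do not.)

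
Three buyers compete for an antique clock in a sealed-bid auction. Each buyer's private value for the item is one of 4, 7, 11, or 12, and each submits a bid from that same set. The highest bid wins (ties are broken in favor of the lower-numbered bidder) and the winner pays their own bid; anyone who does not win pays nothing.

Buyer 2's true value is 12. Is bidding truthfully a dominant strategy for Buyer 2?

No

Consider the case where Buyer 1 bids 4 and Buyer 3 bids 4.
Truthful bid 12: wins, pays 12, utility 12 - 12 = 0.
Bid 7 instead: wins, pays 7, utility 12 - 7 = 5.
Since 5 > 0, bidding 7 is strictly better here, so truthful bidding is not dominant.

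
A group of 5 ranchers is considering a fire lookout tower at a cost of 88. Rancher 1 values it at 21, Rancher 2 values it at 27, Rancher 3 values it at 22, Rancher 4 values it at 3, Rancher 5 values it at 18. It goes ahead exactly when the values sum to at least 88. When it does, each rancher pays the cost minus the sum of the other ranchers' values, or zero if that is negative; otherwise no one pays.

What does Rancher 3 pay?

Total value 91 ≥ cost 88, so the project is built.
The other ranchers' values sum to 69.
Cost minus that sum is 88 - 69 = 19.

19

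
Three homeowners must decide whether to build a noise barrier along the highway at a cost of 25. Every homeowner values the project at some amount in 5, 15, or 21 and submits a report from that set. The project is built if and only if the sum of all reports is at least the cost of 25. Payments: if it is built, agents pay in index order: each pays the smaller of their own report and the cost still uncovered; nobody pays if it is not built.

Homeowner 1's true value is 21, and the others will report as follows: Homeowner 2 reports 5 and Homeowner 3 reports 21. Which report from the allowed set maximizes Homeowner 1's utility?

5

Report 5: project built, pays 5, utility 21 - 5 = 16.
Report 15: project built, pays 15, utility 21 - 15 = 6.
Report 21: project built, pays 21, utility 21 - 21 = 0.
The best choice is 5 with utility 16.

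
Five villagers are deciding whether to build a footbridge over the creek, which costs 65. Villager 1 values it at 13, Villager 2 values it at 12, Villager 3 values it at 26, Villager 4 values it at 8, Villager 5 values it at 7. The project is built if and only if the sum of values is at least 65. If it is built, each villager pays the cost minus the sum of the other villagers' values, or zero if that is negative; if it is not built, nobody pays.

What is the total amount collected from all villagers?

Total value 66 ≥ cost 65, so it is built.
Villager 1: others sum to 53; max(0, 65 - 53) = 12.
Villager 2: others sum to 54; max(0, 65 - 54) = 11.
Villager 3: others sum to 40; max(0, 65 - 40) = 25.
Villager 4: others sum to 58; max(0, 65 - 58) = 7.
Villager 5: others sum to 59; max(0, 65 - 59) = 6.
Total collected = 12 + 11 + 25 + 7 + 6 = 61.

61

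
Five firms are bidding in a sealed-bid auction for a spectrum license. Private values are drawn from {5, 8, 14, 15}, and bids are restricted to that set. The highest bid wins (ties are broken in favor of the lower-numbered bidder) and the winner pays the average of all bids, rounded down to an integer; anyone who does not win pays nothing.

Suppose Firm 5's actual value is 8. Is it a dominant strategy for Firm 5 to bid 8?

No

Consider the case where Firm 1 bids 5, Firm 2 bids 5, Firm 3 bids 5 and Firm 4 bids 8.
Truthful bid 8: loses, pays 0, utility 0.
Bid 14 instead: wins, pays 7, utility 8 - 7 = 1.
Since 1 > 0, bidding 14 is strictly better here, so truthful bidding is not dominant.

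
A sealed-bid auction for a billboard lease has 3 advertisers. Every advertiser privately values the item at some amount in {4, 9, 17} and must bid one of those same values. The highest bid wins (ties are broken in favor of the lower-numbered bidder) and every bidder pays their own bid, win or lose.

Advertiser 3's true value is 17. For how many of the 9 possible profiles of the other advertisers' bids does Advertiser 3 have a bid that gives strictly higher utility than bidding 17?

Others bid (4, 4): truth gives 0; bid 9 gives 8 > 0. Violating.
Others bid (4, 17): truth gives -17; bid 4 gives -4 > -17. Violating.
Others bid (9, 17): truth gives -17; bid 4 gives -4 > -17. Violating.
Others bid (17, 4): truth gives -17; bid 4 gives -4 > -17. Violating.
Others bid (4, 9): truth gives 0; no alternative beats it.
Others bid (9, 4): truth gives 0; no alternative beats it.
(Checking all 9 profiles: 6 have a profitable deviation, 3 do not.)

6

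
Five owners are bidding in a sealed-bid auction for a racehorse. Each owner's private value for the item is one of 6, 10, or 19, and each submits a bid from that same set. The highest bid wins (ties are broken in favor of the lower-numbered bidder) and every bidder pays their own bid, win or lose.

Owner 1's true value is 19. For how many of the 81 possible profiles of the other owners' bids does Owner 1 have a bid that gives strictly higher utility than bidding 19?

Others bid (6, 6, 6, 6): truth gives 0; bid 6 gives 13 > 0. Violating.
Others bid (6, 6, 6, 10): truth gives 0; bid 10 gives 9 > 0. Violating.
Others bid (6, 6, 10, 6): truth gives 0; bid 10 gives 9 > 0. Violating.
Others bid (6, 6, 10, 10): truth gives 0; bid 10 gives 9 > 0. Violating.
Others bid (6, 6, 6, 19): truth gives 0; no alternative beats it.
Others bid (6, 6, 10, 19): truth gives 0; no alternative beats it.
(Checking all 81 profiles: 16 have a profitable deviation, 65 do not.)

16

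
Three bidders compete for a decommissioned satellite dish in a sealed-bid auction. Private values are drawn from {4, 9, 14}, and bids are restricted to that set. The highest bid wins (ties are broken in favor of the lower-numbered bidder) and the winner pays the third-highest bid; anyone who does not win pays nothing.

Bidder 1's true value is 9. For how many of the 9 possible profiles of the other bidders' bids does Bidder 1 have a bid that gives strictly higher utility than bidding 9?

Others bid (4, 14): truth gives 0; bid 14 gives 5 > 0. Violating.
Others bid (14, 4): truth gives 0; bid 14 gives 5 > 0. Violating.
Others bid (4, 4): truth gives 5; no alternative beats it.
Others bid (4, 9): truth gives 5; no alternative beats it.
(Checking all 9 profiles: 2 have a profitable deviation, 7 do not.)

2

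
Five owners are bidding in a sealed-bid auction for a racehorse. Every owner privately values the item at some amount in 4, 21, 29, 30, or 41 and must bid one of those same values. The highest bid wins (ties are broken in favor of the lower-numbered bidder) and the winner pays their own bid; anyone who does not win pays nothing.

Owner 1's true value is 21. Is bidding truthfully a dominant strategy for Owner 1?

No

Consider the case where Owner 2 bids 4, Owner 3 bids 4, Owner 4 bids 4 and Owner 5 bids 4.
Truthful bid 21: wins, pays 21, utility 21 - 21 = 0.
Bid 4 instead: wins, pays 4, utility 21 - 4 = 17.
Since 17 > 0, bidding 4 is strictly better here, so truthful bidding is not dominant.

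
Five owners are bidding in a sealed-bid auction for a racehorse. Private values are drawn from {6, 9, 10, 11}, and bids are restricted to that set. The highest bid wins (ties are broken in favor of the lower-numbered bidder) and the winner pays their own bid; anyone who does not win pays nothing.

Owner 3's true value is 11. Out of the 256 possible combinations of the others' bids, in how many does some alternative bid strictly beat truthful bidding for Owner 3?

36

Others bid (6, 6, 6, 6): truth gives 0; bid 9 gives 2 > 0. Violating.
Others bid (6, 6, 6, 9): truth gives 0; bid 9 gives 2 > 0. Violating.
Others bid (6, 6, 6, 10): truth gives 0; bid 10 gives 1 > 0. Violating.
Others bid (6, 6, 9, 6): truth gives 0; bid 9 gives 2 > 0. Violating.
Others bid (6, 6, 6, 11): truth gives 0; no alternative beats it.
Others bid (6, 6, 9, 11): truth gives 0; no alternative beats it.
(Checking all 256 profiles: 36 have a profitable deviation, 220 do not.)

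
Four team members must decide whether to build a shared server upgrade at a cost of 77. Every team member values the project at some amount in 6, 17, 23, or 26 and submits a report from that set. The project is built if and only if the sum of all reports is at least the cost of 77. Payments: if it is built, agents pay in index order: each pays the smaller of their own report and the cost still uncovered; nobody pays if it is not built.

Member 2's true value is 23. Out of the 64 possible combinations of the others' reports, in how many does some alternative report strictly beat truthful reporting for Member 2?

23

Others report (17, 17, 26): truth gives 0; report 17 gives 6 > 0. Violating.
Others report (17, 23, 23): truth gives 0; report 17 gives 6 > 0. Violating.
Others report (17, 23, 26): truth gives 0; report 17 gives 6 > 0. Violating.
Others report (17, 26, 17): truth gives 0; report 17 gives 6 > 0. Violating.
Others report (6, 6, 6): truth gives 0; no alternative beats it.
Others report (6, 6, 17): truth gives 0; no alternative beats it.
(Checking all 64 profiles: 23 have a profitable deviation, 41 do not.)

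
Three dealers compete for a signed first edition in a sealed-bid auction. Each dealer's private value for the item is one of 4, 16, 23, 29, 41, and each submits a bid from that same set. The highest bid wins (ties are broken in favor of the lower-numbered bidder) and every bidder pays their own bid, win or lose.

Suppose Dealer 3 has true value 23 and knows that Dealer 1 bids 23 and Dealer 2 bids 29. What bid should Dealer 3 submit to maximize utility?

4

Bid 4: loses but pays 4, utility -4.
Bid 16: loses but pays 16, utility -16.
Bid 23: loses but pays 23, utility -23.
Bid 29: loses but pays 29, utility -29.
Bid 41: wins, pays 41, utility 23 - 41 = -18.
The best choice is 4 with utility -4.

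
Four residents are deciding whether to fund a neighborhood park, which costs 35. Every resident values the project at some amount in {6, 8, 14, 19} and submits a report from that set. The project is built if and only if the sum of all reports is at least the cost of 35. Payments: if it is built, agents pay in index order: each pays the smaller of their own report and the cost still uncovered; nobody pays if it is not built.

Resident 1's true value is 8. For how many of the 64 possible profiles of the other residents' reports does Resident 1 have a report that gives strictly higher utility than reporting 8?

Others report (6, 6, 19): truth gives 0; report 6 gives 2 > 0. Violating.
Others report (6, 8, 19): truth gives 0; report 6 gives 2 > 0. Violating.
Others report (6, 14, 14): truth gives 0; report 6 gives 2 > 0. Violating.
Others report (6, 14, 19): truth gives 0; report 6 gives 2 > 0. Violating.
Others report (6, 6, 6): truth gives 0; no alternative beats it.
Others report (6, 6, 8): truth gives 0; no alternative beats it.
(Checking all 64 profiles: 47 have a profitable deviation, 17 do not.)

47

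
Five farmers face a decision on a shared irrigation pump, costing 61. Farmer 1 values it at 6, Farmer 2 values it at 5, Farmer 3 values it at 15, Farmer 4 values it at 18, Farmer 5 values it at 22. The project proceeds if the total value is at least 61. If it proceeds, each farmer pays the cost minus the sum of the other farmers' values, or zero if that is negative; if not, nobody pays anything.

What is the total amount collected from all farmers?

Total value 66 ≥ cost 61, so it is built.
Farmer 1: others sum to 60; max(0, 61 - 60) = 1.
Farmer 2: others sum to 61; max(0, 61 - 61) = 0.
Farmer 3: others sum to 51; max(0, 61 - 51) = 10.
Farmer 4: others sum to 48; max(0, 61 - 48) = 13.
Farmer 5: others sum to 44; max(0, 61 - 44) = 17.
Total collected = 1 + 0 + 10 + 13 + 17 = 41.

41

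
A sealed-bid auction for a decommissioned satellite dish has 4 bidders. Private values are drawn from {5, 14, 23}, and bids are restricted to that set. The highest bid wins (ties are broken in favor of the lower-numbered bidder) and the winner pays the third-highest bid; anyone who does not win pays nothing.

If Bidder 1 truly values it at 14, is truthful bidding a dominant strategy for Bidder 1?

Consider the case where Bidder 2 bids 5, Bidder 3 bids 5 and Bidder 4 bids 23.
Truthful bid 14: loses, pays 0, utility 0.
Bid 23 instead: wins, pays 5, utility 14 - 5 = 9.
Since 9 > 0, bidding 23 is strictly better here, so truthful bidding is not dominant.

No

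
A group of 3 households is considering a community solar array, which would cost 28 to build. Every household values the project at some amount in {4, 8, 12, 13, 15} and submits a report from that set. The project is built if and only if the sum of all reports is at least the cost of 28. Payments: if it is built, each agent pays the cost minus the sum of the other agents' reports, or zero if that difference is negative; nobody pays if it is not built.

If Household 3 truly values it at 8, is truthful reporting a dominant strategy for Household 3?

Check each profile of the others' reports and compare truth against every alternative report.
Others report (13, 15): truth gives 8, best alternative gives 8.
Others report (15, 13): truth gives 8, best alternative gives 8.
Others report (15, 15): truth gives 8, best alternative gives 8.
Others report (12, 15): truth gives 7, best alternative gives 7.
Others report (15, 12): truth gives 7, best alternative gives 7.
Others report (13, 13): truth gives 6, best alternative gives 6.
(Remaining 19 profiles checked similarly; truth is weakly best in each.)
In every case the truthful report is at least as good as any alternative, so it is a dominant strategy.

Yes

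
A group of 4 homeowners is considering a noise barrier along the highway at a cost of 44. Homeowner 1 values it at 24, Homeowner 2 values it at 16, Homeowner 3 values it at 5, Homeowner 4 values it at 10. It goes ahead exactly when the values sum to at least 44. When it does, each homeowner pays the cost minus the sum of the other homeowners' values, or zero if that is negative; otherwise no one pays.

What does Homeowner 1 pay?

Total value 55 ≥ cost 44, so the project is built.
The other homeowners' values sum to 31.
Cost minus that sum is 44 - 31 = 13.

13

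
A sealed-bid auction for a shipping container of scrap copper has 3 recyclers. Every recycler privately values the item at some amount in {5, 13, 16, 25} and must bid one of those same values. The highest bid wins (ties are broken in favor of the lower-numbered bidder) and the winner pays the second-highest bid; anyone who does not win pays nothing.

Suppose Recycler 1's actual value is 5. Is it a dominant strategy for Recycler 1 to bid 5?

Yes

Check each profile of the others' bids and compare truth against every alternative bid.
Others bid (5, 13): truth gives 0, best alternative gives -8.
Others bid (13, 5): truth gives 0, best alternative gives -8.
Others bid (13, 13): truth gives 0, best alternative gives -8.
Others bid (5, 5): truth gives 0, best alternative gives 0.
Others bid (5, 16): truth gives 0, best alternative gives 0.
Others bid (5, 25): truth gives 0, best alternative gives 0.
(Remaining 10 profiles checked similarly; truth is weakly best in each.)
In every case the truthful bid is at least as good as any alternative, so it is a dominant strategy.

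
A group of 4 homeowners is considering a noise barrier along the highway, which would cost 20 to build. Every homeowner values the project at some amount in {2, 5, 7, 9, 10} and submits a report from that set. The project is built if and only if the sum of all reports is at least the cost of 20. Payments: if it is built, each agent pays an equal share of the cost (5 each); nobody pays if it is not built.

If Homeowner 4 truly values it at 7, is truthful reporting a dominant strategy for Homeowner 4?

No

Consider the case where Homeowner 1 reports 2, Homeowner 2 reports 2 and Homeowner 3 reports 7.
Truthful report 7: project not built, utility 0.
Report 9 instead: project built, pays 5, utility 7 - 5 = 2.
Since 2 > 0, reporting 9 is strictly better here, so truthful reporting is not dominant.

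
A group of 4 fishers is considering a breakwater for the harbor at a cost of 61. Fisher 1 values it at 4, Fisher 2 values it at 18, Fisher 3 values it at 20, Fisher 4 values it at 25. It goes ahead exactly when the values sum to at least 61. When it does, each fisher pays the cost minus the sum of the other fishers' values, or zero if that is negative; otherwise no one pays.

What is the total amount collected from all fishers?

Total value 67 ≥ cost 61, so it is built.
Fisher 1: others sum to 63; max(0, 61 - 63) = 0.
Fisher 2: others sum to 49; max(0, 61 - 49) = 12.
Fisher 3: others sum to 47; max(0, 61 - 47) = 14.
Fisher 4: others sum to 42; max(0, 61 - 42) = 19.
Total collected = 0 + 12 + 14 + 19 = 45.

45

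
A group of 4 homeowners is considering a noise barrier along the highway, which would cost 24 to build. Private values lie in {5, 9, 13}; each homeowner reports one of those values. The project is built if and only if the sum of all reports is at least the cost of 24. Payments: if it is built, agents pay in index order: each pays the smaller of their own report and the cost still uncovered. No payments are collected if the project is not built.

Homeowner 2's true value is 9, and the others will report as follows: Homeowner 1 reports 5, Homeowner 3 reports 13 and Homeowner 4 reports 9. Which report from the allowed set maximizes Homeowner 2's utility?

5

Report 5: project built, pays 5, utility 9 - 5 = 4.
Report 9: project built, pays 9, utility 9 - 9 = 0.
Report 13: project built, pays 13, utility 9 - 13 = -4.
The best choice is 5 with utility 4.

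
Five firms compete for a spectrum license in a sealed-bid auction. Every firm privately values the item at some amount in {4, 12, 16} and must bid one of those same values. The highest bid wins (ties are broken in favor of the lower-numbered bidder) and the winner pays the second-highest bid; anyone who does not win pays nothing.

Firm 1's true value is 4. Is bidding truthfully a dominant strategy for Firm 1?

Yes

Check each profile of the others' bids and compare truth against every alternative bid.
Others bid (4, 4, 4, 12): truth gives 0, best alternative gives -8.
Others bid (4, 4, 12, 4): truth gives 0, best alternative gives -8.
Others bid (4, 4, 12, 12): truth gives 0, best alternative gives -8.
Others bid (4, 12, 4, 4): truth gives 0, best alternative gives -8.
Others bid (4, 12, 4, 12): truth gives 0, best alternative gives -8.
Others bid (4, 12, 12, 4): truth gives 0, best alternative gives -8.
(Remaining 75 profiles checked similarly; truth is weakly best in each.)
In every case the truthful bid is at least as good as any alternative, so it is a dominant strategy.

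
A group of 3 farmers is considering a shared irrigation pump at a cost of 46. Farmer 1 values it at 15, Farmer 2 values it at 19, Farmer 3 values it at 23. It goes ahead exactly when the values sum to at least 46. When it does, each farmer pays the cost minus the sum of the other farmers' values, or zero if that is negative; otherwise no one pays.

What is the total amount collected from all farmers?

24

Total value 57 ≥ cost 46, so it is built.
Farmer 1: others sum to 42; max(0, 46 - 42) = 4.
Farmer 2: others sum to 38; max(0, 46 - 38) = 8.
Farmer 3: others sum to 34; max(0, 46 - 34) = 12.
Total collected = 4 + 8 + 12 = 24.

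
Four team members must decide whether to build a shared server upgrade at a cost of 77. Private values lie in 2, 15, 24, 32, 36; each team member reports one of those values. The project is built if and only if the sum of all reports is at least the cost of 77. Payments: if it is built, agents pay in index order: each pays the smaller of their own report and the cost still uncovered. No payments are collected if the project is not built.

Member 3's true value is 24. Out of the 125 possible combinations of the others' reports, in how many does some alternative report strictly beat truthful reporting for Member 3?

Others report (2, 24, 36): truth gives 0; report 15 gives 9 > 0. Violating.
Others report (2, 32, 32): truth gives 0; report 15 gives 9 > 0. Violating.
Others report (2, 32, 36): truth gives 0; report 15 gives 9 > 0. Violating.
Others report (2, 36, 24): truth gives 0; report 15 gives 9 > 0. Violating.
Others report (2, 2, 2): truth gives 0; no alternative beats it.
Others report (2, 2, 15): truth gives 0; no alternative beats it.
(Checking all 125 profiles: 74 have a profitable deviation, 51 do not.)

74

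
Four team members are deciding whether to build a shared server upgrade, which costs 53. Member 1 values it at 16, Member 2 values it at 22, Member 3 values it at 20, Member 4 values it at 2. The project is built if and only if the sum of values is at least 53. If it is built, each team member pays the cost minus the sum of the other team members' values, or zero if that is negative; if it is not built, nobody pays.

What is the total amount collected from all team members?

37

Total value 60 ≥ cost 53, so it is built.
Member 1: others sum to 44; max(0, 53 - 44) = 9.
Member 2: others sum to 38; max(0, 53 - 38) = 15.
Member 3: others sum to 40; max(0, 53 - 40) = 13.
Member 4: others sum to 58; max(0, 53 - 58) = 0.
Total collected = 9 + 15 + 13 + 0 = 37.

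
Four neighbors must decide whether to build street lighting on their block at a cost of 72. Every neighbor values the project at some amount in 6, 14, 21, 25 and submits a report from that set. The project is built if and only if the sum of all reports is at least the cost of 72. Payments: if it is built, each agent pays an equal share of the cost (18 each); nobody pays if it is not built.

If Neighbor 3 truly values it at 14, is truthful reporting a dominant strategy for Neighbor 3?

No

Consider the case where Neighbor 1 reports 14, Neighbor 2 reports 21 and Neighbor 4 reports 25.
Truthful report 14: project built, pays 18, utility 14 - 18 = -4.
Report 6 instead: project not built, utility 0.
Since 0 > -4, reporting 6 is strictly better here, so truthful reporting is not dominant.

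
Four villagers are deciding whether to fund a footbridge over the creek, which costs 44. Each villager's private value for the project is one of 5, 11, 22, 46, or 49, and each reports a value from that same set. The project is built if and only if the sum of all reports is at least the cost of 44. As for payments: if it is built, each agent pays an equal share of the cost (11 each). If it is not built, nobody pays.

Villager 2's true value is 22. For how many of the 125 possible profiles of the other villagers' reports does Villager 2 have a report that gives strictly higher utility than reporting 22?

Others report (5, 5, 5): truth gives 0; report 46 gives 11 > 0. Violating.
Others report (5, 5, 11): truth gives 0; report 46 gives 11 > 0. Violating.
Others report (5, 11, 5): truth gives 0; report 46 gives 11 > 0. Violating.
Others report (11, 5, 5): truth gives 0; report 46 gives 11 > 0. Violating.
Others report (5, 5, 22): truth gives 11; no alternative beats it.
Others report (5, 5, 46): truth gives 11; no alternative beats it.
(Checking all 125 profiles: 4 have a profitable deviation, 121 do not.)

4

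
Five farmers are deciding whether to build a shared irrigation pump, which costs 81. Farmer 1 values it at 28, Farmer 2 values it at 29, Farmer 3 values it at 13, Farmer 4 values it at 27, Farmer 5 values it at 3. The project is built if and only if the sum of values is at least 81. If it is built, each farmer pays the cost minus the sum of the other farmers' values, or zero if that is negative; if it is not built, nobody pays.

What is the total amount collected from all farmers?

27

Total value 100 ≥ cost 81, so it is built.
Farmer 1: others sum to 72; max(0, 81 - 72) = 9.
Farmer 2: others sum to 71; max(0, 81 - 71) = 10.
Farmer 3: others sum to 87; max(0, 81 - 87) = 0.
Farmer 4: others sum to 73; max(0, 81 - 73) = 8.
Farmer 5: others sum to 97; max(0, 81 - 97) = 0.
Total collected = 9 + 10 + 0 + 8 + 0 = 27.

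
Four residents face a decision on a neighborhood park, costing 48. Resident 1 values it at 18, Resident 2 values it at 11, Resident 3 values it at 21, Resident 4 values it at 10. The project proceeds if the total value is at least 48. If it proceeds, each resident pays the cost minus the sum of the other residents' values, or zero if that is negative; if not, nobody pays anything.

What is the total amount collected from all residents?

15

Total value 60 ≥ cost 48, so it is built.
Resident 1: others sum to 42; max(0, 48 - 42) = 6.
Resident 2: others sum to 49; max(0, 48 - 49) = 0.
Resident 3: others sum to 39; max(0, 48 - 39) = 9.
Resident 4: others sum to 50; max(0, 48 - 50) = 0.
Total collected = 6 + 0 + 9 + 0 = 15.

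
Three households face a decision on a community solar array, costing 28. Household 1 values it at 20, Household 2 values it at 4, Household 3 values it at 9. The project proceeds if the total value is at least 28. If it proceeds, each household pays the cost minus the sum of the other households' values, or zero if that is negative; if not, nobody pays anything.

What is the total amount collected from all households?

19

Total value 33 ≥ cost 28, so it is built.
Household 1: others sum to 13; max(0, 28 - 13) = 15.
Household 2: others sum to 29; max(0, 28 - 29) = 0.
Household 3: others sum to 24; max(0, 28 - 24) = 4.
Total collected = 15 + 0 + 4 = 19.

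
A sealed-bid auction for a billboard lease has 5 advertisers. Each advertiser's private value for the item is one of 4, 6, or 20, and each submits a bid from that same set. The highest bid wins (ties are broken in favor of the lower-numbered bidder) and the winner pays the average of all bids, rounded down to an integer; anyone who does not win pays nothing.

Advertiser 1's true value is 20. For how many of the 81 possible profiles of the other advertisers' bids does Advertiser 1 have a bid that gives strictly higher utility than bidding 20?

Others bid (4, 4, 4, 4): truth gives 13; bid 4 gives 16 > 13. Violating.
Others bid (4, 4, 4, 6): truth gives 13; bid 6 gives 16 > 13. Violating.
Others bid (4, 4, 6, 4): truth gives 13; bid 6 gives 16 > 13. Violating.
Others bid (4, 4, 6, 6): truth gives 12; bid 6 gives 15 > 12. Violating.
Others bid (4, 4, 4, 20): truth gives 10; no alternative beats it.
Others bid (4, 4, 6, 20): truth gives 10; no alternative beats it.
(Checking all 81 profiles: 16 have a profitable deviation, 65 do not.)

16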